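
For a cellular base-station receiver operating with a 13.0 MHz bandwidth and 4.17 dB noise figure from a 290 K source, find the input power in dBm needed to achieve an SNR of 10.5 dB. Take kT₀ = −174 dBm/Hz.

−88.2 dBm

Sensitivity = −174 + 10 log₁₀(B) + NF + SNR_min
= −174 + 71.14 + 4.17 + 10.5
= −88.19 dBm → −88.2 dBm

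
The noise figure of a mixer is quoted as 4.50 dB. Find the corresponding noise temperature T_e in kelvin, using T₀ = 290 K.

F = 10^(4.50/10) = 2.81838
T_e = (F − 1)·T₀ = (2.81838 − 1) × 290 = 527 K

527 K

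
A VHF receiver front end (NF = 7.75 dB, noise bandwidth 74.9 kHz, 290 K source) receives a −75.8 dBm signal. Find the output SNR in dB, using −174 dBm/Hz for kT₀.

41.7 dB

Noise floor: N = −174 + 10 log₁₀(B) + NF
10 log₁₀(7.49×10⁴) = 48.74 dB
N = −174 + 48.74 + 7.75 = −117.51 dBm
SNR = P_sig − N = −75.8 − (−117.51) = 41.71 dB → 41.7 dB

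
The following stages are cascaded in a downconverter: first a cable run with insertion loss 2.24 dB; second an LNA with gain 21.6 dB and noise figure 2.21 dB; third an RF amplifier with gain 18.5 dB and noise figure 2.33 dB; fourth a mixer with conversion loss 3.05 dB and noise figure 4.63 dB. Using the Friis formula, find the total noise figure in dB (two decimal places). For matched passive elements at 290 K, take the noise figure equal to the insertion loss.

4.46 dB

Convert to linear (a loss of L dB is a gain of −L dB): F_i = 10^(NF_i/10), G_i = 10^(G_i,dB/10)
  Stage 1: F_1 = 10^(2.24/10) = 1.675, G_1 = 10^(−2.24/10) = 0.5970
  Stage 2: F_2 = 10^(2.21/10) = 1.663, G_2 = 10^(21.6/10) = 144.5
  Stage 3: F_3 = 10^(2.33/10) = 1.710, G_3 = 10^(18.5/10) = 70.79
  Stage 4: F_4 = 10^(4.63/10) = 2.904, G_4 = 10^(−3.05/10) = 0.4955
Friis cascade:
  F = 1.675 + (1.663 − 1)/0.5970 + (1.710 − 1)/86.30 + (2.904 − 1)/6109 = 2.795
NF = 10 log₁₀(2.795) = 4.46 dB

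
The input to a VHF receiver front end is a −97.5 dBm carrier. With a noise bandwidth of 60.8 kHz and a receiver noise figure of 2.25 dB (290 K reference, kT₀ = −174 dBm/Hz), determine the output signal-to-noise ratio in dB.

26.4 dB

Noise floor: N = −174 + 10 log₁₀(B) + NF
10 log₁₀(6.08×10⁴) = 47.84 dB
N = −174 + 47.84 + 2.25 = −123.91 dBm
SNR = P_sig − N = −97.5 − (−123.91) = 26.41 dB → 26.4 dB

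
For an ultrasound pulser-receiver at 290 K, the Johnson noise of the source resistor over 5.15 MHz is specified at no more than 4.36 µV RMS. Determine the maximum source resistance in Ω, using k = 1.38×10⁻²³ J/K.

Johnson–Nyquist: V_n = √(4kTRB) ⇒ R = V_n² / (4kTB)
4kTB = 4 × 1.38×10⁻²³ × 290 × 5.15×10⁶ = 8.24×10⁻¹⁴
R = (4.36×10⁻⁶)² / 8.24×10⁻¹⁴ = 2.31×10² Ω = 231 Ω

231 Ω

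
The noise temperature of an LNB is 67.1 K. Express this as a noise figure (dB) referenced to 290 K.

0.904 dB

F = 1 + T_e/T₀ = 1 + 67.1/290 = 1.23138
NF = 10 log₁₀(1.23138) = 0.904 dB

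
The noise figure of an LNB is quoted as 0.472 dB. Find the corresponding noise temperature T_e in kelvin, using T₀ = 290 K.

33.3 K

F = 10^(0.472/10) = 1.11481
T_e = (F − 1)·T₀ = (1.11481 − 1) × 290 = 33.3 K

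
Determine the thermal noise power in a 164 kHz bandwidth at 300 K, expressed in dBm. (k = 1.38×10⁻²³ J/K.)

−121.7 dBm

P_n = kTB = 1.38×10⁻²³ × 300 × 1.64×10⁵ = 6.79×10⁻¹⁶ W
In dBm: 10 log₁₀(6.79×10⁻¹⁶ / 10⁻³) = −121.7 dBm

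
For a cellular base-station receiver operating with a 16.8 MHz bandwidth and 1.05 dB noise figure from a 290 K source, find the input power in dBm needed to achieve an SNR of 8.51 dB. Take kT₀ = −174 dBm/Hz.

Sensitivity = −174 + 10 log₁₀(B) + NF + SNR_min
= −174 + 72.25 + 1.05 + 8.51
= −92.19 dBm → −92.2 dBm

−92.2 dBm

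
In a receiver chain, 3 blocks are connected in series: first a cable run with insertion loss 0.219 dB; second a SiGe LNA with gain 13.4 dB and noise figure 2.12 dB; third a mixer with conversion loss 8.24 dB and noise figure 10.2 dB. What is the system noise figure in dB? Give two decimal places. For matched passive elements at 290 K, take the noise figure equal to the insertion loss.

Convert to linear (a loss of L dB is a gain of −L dB): F_i = 10^(NF_i/10), G_i = 10^(G_i,dB/10)
  Stage 1: F_1 = 10^(0.219/10) = 1.052, G_1 = 10^(−0.219/10) = 0.9508
  Stage 2: F_2 = 10^(2.12/10) = 1.629, G_2 = 10^(13.4/10) = 21.88
  Stage 3: F_3 = 10^(10.2/10) = 10.47, G_3 = 10^(−8.24/10) = 0.1500
Friis cascade:
  F = 1.052 + (1.629 − 1)/0.9508 + (10.47 − 1)/20.80 = 2.169
NF = 10 log₁₀(2.169) = 3.36 dB

3.36 dB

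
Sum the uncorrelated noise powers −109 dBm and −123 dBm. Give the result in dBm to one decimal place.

Convert to linear, add, convert back:
P₁ = 1.26×10⁻¹⁴ W, P₂ = 5.01×10⁻¹⁶ W
P_tot = 1.31×10⁻¹⁴ W → 10 log₁₀(P_tot / 10⁻³) = −108.8 dBm

−108.8 dBm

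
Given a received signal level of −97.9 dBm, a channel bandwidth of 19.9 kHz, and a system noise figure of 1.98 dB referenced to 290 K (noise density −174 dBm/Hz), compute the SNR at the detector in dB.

Noise floor: N = −174 + 10 log₁₀(B) + NF
10 log₁₀(1.99×10⁴) = 42.99 dB
N = −174 + 42.99 + 1.98 = −129.03 dBm
SNR = P_sig − N = −97.9 − (−129.03) = 31.13 dB → 31.1 dB

31.1 dB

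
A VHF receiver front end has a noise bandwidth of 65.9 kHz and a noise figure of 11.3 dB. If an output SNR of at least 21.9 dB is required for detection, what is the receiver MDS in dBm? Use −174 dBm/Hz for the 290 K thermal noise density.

Sensitivity = −174 + 10 log₁₀(B) + NF + SNR_min
= −174 + 48.19 + 11.3 + 21.9
= −92.61 dBm → −92.6 dBm

−92.6 dBm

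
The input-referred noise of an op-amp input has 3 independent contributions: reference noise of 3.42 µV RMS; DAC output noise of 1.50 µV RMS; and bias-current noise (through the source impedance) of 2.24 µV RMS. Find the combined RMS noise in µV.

4.35 µV

Uncorrelated sources add in power (mean-square): V_tot = √(ΣV_i²)
V_tot = √[(3.42×10⁻⁶)² + (1.50×10⁻⁶)² + (2.24×10⁻⁶)²] = 4.35×10⁻⁶ V = 4.35 µV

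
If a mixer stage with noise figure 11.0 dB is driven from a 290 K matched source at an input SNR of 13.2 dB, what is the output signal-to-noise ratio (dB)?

2.2 dB

By definition F = SNR_in/SNR_out, so in dB: SNR_out = SNR_in − NF
SNR_out = 13.2 − 11.0 = 2.2 dB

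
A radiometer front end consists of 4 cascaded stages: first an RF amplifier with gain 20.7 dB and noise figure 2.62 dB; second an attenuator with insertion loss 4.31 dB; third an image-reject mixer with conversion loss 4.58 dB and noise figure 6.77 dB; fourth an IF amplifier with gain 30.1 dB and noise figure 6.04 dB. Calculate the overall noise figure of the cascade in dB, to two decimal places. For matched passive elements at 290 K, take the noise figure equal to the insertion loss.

Convert to linear (a loss of L dB is a gain of −L dB): F_i = 10^(NF_i/10), G_i = 10^(G_i,dB/10)
  Stage 1: F_1 = 10^(2.62/10) = 1.828, G_1 = 10^(20.7/10) = 117.5
  Stage 2: F_2 = 10^(4.31/10) = 2.698, G_2 = 10^(−4.31/10) = 0.3707
  Stage 3: F_3 = 10^(6.77/10) = 4.753, G_3 = 10^(−4.58/10) = 0.3483
  Stage 4: F_4 = 10^(6.04/10) = 4.018, G_4 = 10^(30.1/10) = 1023
Friis cascade:
  F = 1.828 + (2.698 − 1)/117.5 + (4.753 − 1)/43.55 + (4.018 − 1)/15.17 = 2.128
NF = 10 log₁₀(2.128) = 3.28 dB

3.28 dB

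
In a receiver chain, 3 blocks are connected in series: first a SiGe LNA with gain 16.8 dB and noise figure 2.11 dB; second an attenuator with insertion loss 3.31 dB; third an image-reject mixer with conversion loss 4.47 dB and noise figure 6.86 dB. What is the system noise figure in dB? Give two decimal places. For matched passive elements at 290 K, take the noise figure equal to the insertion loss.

Convert to linear (a loss of L dB is a gain of −L dB): F_i = 10^(NF_i/10), G_i = 10^(G_i,dB/10)
  Stage 1: F_1 = 10^(2.11/10) = 1.626, G_1 = 10^(16.8/10) = 47.86
  Stage 2: F_2 = 10^(3.31/10) = 2.143, G_2 = 10^(−3.31/10) = 0.4667
  Stage 3: F_3 = 10^(6.86/10) = 4.853, G_3 = 10^(−4.47/10) = 0.3573
Friis cascade:
  F = 1.626 + (2.143 − 1)/47.86 + (4.853 − 1)/22.34 = 1.822
NF = 10 log₁₀(1.822) = 2.61 dB

2.61 dB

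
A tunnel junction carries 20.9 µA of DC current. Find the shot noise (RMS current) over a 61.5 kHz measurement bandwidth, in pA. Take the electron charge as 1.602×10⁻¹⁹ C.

I_n = √(2qI·B)
2qI·B = 2 × 1.602×10⁻¹⁹ × 2.09×10⁻⁵ × 6.15×10⁴ = 4.12×10⁻¹⁹ A²
I_n = √(4.12×10⁻¹⁹) = 6.42×10⁻¹⁰ A = 642 pA

642 pA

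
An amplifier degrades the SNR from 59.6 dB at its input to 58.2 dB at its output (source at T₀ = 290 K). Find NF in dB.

1.4 dB

NF (dB) = SNR_in(dB) − SNR_out(dB) when the source is at T₀
NF = 59.6 − 58.2 = 1.4 dB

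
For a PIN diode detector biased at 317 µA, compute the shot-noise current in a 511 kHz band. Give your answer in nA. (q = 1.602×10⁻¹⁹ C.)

7.20 nA

I_n = √(2qI·B)
2qI·B = 2 × 1.602×10⁻¹⁹ × 3.17×10⁻⁴ × 5.11×10⁵ = 5.19×10⁻¹⁷ A²
I_n = √(5.19×10⁻¹⁷) = 7.20×10⁻⁹ A = 7.20 nA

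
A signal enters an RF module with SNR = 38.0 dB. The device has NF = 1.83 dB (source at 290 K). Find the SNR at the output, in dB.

36.17 dB

By definition F = SNR_in/SNR_out, so in dB: SNR_out = SNR_in − NF
SNR_out = 38.0 − 1.83 = 36.17 dB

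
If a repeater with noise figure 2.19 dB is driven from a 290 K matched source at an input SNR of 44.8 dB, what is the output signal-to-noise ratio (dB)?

42.61 dB

By definition F = SNR_in/SNR_out, so in dB: SNR_out = SNR_in − NF
SNR_out = 44.8 − 2.19 = 42.61 dB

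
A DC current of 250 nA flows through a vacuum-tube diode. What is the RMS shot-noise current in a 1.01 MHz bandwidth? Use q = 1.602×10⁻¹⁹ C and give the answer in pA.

I_n = √(2qI·B)
2qI·B = 2 × 1.602×10⁻¹⁹ × 2.50×10⁻⁷ × 1.01×10⁶ = 8.09×10⁻²⁰ A²
I_n = √(8.09×10⁻²⁰) = 2.84×10⁻¹⁰ A = 284 pA

284 pA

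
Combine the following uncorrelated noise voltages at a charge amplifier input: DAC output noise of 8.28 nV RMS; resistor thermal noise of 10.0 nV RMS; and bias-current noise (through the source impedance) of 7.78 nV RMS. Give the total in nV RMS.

15.1 nV

Uncorrelated sources add in power (mean-square): V_tot = √(ΣV_i²)
V_tot = √[(8.28×10⁻⁹)² + (1.00×10⁻⁸)² + (7.78×10⁻⁹)²] = 1.51×10⁻⁸ V = 15.1 nV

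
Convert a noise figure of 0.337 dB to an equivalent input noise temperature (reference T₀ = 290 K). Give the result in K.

23.4 K

F = 10^(0.337/10) = 1.08069
T_e = (F − 1)·T₀ = (1.08069 − 1) × 290 = 23.4 K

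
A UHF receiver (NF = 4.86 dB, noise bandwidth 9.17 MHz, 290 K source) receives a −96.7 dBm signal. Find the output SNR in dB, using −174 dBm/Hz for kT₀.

2.8 dB

Noise floor: N = −174 + 10 log₁₀(B) + NF
10 log₁₀(9.17×10⁶) = 69.62 dB
N = −174 + 69.62 + 4.86 = −99.52 dBm
SNR = P_sig − N = −96.7 − (−99.52) = 2.82 dB → 2.8 dB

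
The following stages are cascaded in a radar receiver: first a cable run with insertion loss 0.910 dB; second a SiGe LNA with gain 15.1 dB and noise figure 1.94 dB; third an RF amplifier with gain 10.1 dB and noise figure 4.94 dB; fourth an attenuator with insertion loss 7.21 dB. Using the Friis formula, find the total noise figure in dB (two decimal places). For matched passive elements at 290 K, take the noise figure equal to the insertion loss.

3.06 dB

Convert to linear (a loss of L dB is a gain of −L dB): F_i = 10^(NF_i/10), G_i = 10^(G_i,dB/10)
  Stage 1: F_1 = 10^(0.910/10) = 1.233, G_1 = 10^(−0.910/10) = 0.8110
  Stage 2: F_2 = 10^(1.94/10) = 1.563, G_2 = 10^(15.1/10) = 32.36
  Stage 3: F_3 = 10^(4.94/10) = 3.119, G_3 = 10^(10.1/10) = 10.23
  Stage 4: F_4 = 10^(7.21/10) = 5.260, G_4 = 10^(−7.21/10) = 0.1901
Friis cascade:
  F = 1.233 + (1.563 − 1)/0.8110 + (3.119 − 1)/26.24 + (5.260 − 1)/268.5 = 2.024
NF = 10 log₁₀(2.024) = 3.06 dB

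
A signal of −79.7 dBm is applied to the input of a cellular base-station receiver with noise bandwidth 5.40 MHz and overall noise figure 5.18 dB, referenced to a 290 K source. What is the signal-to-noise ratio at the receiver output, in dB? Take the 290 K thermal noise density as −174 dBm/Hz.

Noise floor: N = −174 + 10 log₁₀(B) + NF
10 log₁₀(5.40×10⁶) = 67.32 dB
N = −174 + 67.32 + 5.18 = −101.50 dBm
SNR = P_sig − N = −79.7 − (−101.50) = 21.80 dB → 21.8 dB

21.8 dB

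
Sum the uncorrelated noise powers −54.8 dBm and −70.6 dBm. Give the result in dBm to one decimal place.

Convert to linear, add, convert back:
P₁ = 3.31×10⁻⁹ W, P₂ = 8.71×10⁻¹¹ W
P_tot = 3.40×10⁻⁹ W → 10 log₁₀(P_tot / 10⁻³) = −54.7 dBm

−54.7 dBm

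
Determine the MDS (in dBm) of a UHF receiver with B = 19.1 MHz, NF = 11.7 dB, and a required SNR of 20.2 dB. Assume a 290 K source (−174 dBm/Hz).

Sensitivity = −174 + 10 log₁₀(B) + NF + SNR_min
= −174 + 72.81 + 11.7 + 20.2
= −69.29 dBm → −69.3 dBm

−69.3 dBm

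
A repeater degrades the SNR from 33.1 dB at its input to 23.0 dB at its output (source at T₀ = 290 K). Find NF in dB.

10.1 dB

NF (dB) = SNR_in(dB) − SNR_out(dB) when the source is at T₀
NF = 33.1 − 23.0 = 10.1 dB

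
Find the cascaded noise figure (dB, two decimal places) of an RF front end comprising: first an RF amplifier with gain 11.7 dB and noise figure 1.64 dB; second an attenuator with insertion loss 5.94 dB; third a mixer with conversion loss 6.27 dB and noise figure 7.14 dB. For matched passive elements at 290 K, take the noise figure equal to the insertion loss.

Convert to linear (a loss of L dB is a gain of −L dB): F_i = 10^(NF_i/10), G_i = 10^(G_i,dB/10)
  Stage 1: F_1 = 10^(1.64/10) = 1.459, G_1 = 10^(11.7/10) = 14.79
  Stage 2: F_2 = 10^(5.94/10) = 3.926, G_2 = 10^(−5.94/10) = 0.2547
  Stage 3: F_3 = 10^(7.14/10) = 5.176, G_3 = 10^(−6.27/10) = 0.2360
Friis cascade:
  F = 1.459 + (3.926 − 1)/14.79 + (5.176 − 1)/3.767 = 2.765
NF = 10 log₁₀(2.765) = 4.42 dB

4.42 dB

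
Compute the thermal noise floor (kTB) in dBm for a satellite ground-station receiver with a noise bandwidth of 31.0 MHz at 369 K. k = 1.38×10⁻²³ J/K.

−98.0 dBm

P_n = kTB = 1.38×10⁻²³ × 369 × 3.10×10⁷ = 1.58×10⁻¹³ W
In dBm: 10 log₁₀(1.58×10⁻¹³ / 10⁻³) = −98.0 dBm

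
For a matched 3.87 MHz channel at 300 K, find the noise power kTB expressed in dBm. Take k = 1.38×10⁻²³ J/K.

−108.0 dBm

P_n = kTB = 1.38×10⁻²³ × 300 × 3.87×10⁶ = 1.60×10⁻¹⁴ W
In dBm: 10 log₁₀(1.60×10⁻¹⁴ / 10⁻³) = −108.0 dBm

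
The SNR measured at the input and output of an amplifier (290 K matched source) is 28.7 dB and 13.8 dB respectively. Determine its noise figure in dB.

NF (dB) = SNR_in(dB) − SNR_out(dB) when the source is at T₀
NF = 28.7 − 13.8 = 14.9 dB

14.9 dB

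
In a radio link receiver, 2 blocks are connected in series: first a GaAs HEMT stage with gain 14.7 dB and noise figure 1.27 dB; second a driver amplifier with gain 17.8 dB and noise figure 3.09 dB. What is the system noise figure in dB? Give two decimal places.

Convert to linear (a loss of L dB is a gain of −L dB): F_i = 10^(NF_i/10), G_i = 10^(G_i,dB/10)
  Stage 1: F_1 = 10^(1.27/10) = 1.340, G_1 = 10^(14.7/10) = 29.51
  Stage 2: F_2 = 10^(3.09/10) = 2.037, G_2 = 10^(17.8/10) = 60.26
Friis cascade:
  F = 1.340 + (2.037 − 1)/29.51 = 1.375
NF = 10 log₁₀(1.375) = 1.38 dB

1.38 dB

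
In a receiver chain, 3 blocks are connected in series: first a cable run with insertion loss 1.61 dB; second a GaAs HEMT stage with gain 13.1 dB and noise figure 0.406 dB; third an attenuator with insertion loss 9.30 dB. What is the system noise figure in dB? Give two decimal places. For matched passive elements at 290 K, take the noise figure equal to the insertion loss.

3.27 dB

Convert to linear (a loss of L dB is a gain of −L dB): F_i = 10^(NF_i/10), G_i = 10^(G_i,dB/10)
  Stage 1: F_1 = 10^(1.61/10) = 1.449, G_1 = 10^(−1.61/10) = 0.6902
  Stage 2: F_2 = 10^(0.406/10) = 1.098, G_2 = 10^(13.1/10) = 20.42
  Stage 3: F_3 = 10^(9.30/10) = 8.511, G_3 = 10^(−9.30/10) = 0.1175
Friis cascade:
  F = 1.449 + (1.098 − 1)/0.6902 + (8.511 − 1)/14.09 = 2.124
NF = 10 log₁₀(2.124) = 3.27 dB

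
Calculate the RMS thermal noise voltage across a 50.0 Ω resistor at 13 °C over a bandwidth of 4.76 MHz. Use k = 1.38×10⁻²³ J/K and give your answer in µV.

T = 13 °C + 273.15 = 286.15 K
V_n = √(4kTRB)
4kTRB = 4 × 1.38×10⁻²³ × 286.15 × 5.00×10¹ × 4.76×10⁶ = 3.76×10⁻¹² V²
V_n = √(3.76×10⁻¹²) = 1.94×10⁻⁶ V = 1.94 µV

1.94 µV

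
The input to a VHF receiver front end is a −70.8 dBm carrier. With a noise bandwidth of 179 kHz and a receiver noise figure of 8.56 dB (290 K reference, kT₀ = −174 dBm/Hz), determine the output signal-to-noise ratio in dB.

42.1 dB

Noise floor: N = −174 + 10 log₁₀(B) + NF
10 log₁₀(1.79×10⁵) = 52.53 dB
N = −174 + 52.53 + 8.56 = −112.91 dBm
SNR = P_sig − N = −70.8 − (−112.91) = 42.11 dB → 42.1 dB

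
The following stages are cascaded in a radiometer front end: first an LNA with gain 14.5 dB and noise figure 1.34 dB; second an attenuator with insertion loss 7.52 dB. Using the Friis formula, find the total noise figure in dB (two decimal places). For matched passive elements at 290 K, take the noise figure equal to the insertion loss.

Convert to linear (a loss of L dB is a gain of −L dB): F_i = 10^(NF_i/10), G_i = 10^(G_i,dB/10)
  Stage 1: F_1 = 10^(1.34/10) = 1.361, G_1 = 10^(14.5/10) = 28.18
  Stage 2: F_2 = 10^(7.52/10) = 5.649, G_2 = 10^(−7.52/10) = 0.1770
Friis cascade:
  F = 1.361 + (5.649 − 1)/28.18 = 1.526
NF = 10 log₁₀(1.526) = 1.84 dB

1.84 dB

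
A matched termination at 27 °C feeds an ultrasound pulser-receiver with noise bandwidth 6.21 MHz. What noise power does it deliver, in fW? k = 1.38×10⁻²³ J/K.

T = 27 °C + 273.15 = 300.15 K
P_n = kTB = 1.38×10⁻²³ × 300.15 × 6.21×10⁶ = 2.57×10⁻¹⁴ W = 25.7 fW

25.7 fW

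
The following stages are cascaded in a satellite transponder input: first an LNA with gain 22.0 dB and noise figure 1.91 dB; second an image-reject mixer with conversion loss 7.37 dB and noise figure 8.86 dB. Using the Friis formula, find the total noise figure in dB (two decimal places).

Convert to linear (a loss of L dB is a gain of −L dB): F_i = 10^(NF_i/10), G_i = 10^(G_i,dB/10)
  Stage 1: F_1 = 10^(1.91/10) = 1.552, G_1 = 10^(22.0/10) = 158.5
  Stage 2: F_2 = 10^(8.86/10) = 7.691, G_2 = 10^(−7.37/10) = 0.1832
Friis cascade:
  F = 1.552 + (7.691 − 1)/158.5 = 1.595
NF = 10 log₁₀(1.595) = 2.03 dB

2.03 dB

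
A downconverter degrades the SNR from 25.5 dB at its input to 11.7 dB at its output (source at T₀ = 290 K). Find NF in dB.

NF (dB) = SNR_in(dB) − SNR_out(dB) when the source is at T₀
NF = 25.5 − 11.7 = 13.8 dB

13.8 dB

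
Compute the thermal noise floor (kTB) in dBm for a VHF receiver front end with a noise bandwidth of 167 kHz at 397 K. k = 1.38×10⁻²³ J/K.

P_n = kTB = 1.38×10⁻²³ × 397 × 1.67×10⁵ = 9.15×10⁻¹⁶ W
In dBm: 10 log₁₀(9.15×10⁻¹⁶ / 10⁻³) = −120.4 dBm

−120.4 dBm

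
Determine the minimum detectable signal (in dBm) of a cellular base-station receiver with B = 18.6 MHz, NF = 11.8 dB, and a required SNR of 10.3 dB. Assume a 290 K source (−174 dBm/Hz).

−79.2 dBm

Sensitivity = −174 + 10 log₁₀(B) + NF + SNR_min
= −174 + 72.7 + 11.8 + 10.3
= −79.2 dBm → −79.2 dBm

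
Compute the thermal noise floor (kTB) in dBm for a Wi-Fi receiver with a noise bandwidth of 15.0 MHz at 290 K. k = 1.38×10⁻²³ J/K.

P_n = kTB = 1.38×10⁻²³ × 290 × 1.50×10⁷ = 6.00×10⁻¹⁴ W
In dBm: 10 log₁₀(6.00×10⁻¹⁴ / 10⁻³) = −102.2 dBm

−102.2 dBm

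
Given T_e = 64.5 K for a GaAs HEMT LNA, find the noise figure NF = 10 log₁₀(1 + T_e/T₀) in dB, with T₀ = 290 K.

0.872 dB

F = 1 + T_e/T₀ = 1 + 64.5/290 = 1.22241
NF = 10 log₁₀(1.22241) = 0.872 dB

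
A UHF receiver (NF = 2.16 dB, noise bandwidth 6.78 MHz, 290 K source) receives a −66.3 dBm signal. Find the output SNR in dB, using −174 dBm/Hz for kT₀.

37.2 dB

Noise floor: N = −174 + 10 log₁₀(B) + NF
10 log₁₀(6.78×10⁶) = 68.31 dB
N = −174 + 68.31 + 2.16 = −103.53 dBm
SNR = P_sig − N = −66.3 − (−103.53) = 37.23 dB → 37.2 dB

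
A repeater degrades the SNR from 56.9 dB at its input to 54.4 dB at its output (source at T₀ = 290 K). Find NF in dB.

2.5 dB

NF (dB) = SNR_in(dB) − SNR_out(dB) when the source is at T₀
NF = 56.9 − 54.4 = 2.5 dB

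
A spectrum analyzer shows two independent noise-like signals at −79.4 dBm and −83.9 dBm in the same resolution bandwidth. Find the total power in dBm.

Convert to linear, add, convert back:
P₁ = 1.15×10⁻¹¹ W, P₂ = 4.07×10⁻¹² W
P_tot = 1.56×10⁻¹¹ W → 10 log₁₀(P_tot / 10⁻³) = −78.1 dBm

−78.1 dBm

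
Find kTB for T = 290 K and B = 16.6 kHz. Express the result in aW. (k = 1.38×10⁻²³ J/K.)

66.4 aW

P_n = kTB = 1.38×10⁻²³ × 290 × 1.66×10⁴ = 6.64×10⁻¹⁷ W = 66.4 aW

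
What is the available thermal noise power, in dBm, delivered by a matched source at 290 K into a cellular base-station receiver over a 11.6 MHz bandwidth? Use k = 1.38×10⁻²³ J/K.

P_n = kTB = 1.38×10⁻²³ × 290 × 1.16×10⁷ = 4.64×10⁻¹⁴ W
In dBm: 10 log₁₀(4.64×10⁻¹⁴ / 10⁻³) = −103.3 dBm

−103.3 dBm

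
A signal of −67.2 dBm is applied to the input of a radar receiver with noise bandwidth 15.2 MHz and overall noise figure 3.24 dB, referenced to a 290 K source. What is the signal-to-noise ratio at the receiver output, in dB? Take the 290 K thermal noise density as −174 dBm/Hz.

31.7 dB

Noise floor: N = −174 + 10 log₁₀(B) + NF
10 log₁₀(1.52×10⁷) = 71.82 dB
N = −174 + 71.82 + 3.24 = −98.94 dBm
SNR = P_sig − N = −67.2 − (−98.94) = 31.74 dB → 31.7 dB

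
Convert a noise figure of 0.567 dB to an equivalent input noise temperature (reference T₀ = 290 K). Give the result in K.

40.4 K

F = 10^(0.567/10) = 1.13946
T_e = (F − 1)·T₀ = (1.13946 − 1) × 290 = 40.4 K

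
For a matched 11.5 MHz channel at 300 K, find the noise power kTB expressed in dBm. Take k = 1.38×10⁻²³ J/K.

P_n = kTB = 1.38×10⁻²³ × 300 × 1.15×10⁷ = 4.76×10⁻¹⁴ W
In dBm: 10 log₁₀(4.76×10⁻¹⁴ / 10⁻³) = −103.2 dBm

−103.2 dBm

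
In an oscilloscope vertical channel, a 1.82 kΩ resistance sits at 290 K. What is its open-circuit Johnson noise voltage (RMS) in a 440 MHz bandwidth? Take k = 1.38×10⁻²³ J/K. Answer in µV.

113 µV

V_n = √(4kTRB)
4kTRB = 4 × 1.38×10⁻²³ × 290 × 1.82×10³ × 4.40×10⁸ = 1.28×10⁻⁸ V²
V_n = √(1.28×10⁻⁸) = 1.13×10⁻⁴ V = 113 µV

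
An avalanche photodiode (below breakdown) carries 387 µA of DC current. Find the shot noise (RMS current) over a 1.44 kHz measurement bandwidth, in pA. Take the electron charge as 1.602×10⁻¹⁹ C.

423 pA

I_n = √(2qI·B)
2qI·B = 2 × 1.602×10⁻¹⁹ × 3.87×10⁻⁴ × 1.44×10³ = 1.79×10⁻¹⁹ A²
I_n = √(1.79×10⁻¹⁹) = 4.23×10⁻¹⁰ A = 423 pA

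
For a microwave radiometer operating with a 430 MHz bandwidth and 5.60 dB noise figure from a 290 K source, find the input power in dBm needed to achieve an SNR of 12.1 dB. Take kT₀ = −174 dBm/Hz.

−70.0 dBm

Sensitivity = −174 + 10 log₁₀(B) + NF + SNR_min
= −174 + 86.33 + 5.60 + 12.1
= −69.97 dBm → −70.0 dBm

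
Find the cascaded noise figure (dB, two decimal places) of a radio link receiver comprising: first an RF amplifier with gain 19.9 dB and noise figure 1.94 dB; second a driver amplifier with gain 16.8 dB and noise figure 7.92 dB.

Convert to linear (a loss of L dB is a gain of −L dB): F_i = 10^(NF_i/10), G_i = 10^(G_i,dB/10)
  Stage 1: F_1 = 10^(1.94/10) = 1.563, G_1 = 10^(19.9/10) = 97.72
  Stage 2: F_2 = 10^(7.92/10) = 6.194, G_2 = 10^(16.8/10) = 47.86
Friis cascade:
  F = 1.563 + (6.194 − 1)/97.72 = 1.616
NF = 10 log₁₀(1.616) = 2.09 dB

2.09 dB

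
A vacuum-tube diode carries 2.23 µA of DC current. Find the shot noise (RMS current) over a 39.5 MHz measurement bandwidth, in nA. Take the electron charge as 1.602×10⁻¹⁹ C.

I_n = √(2qI·B)
2qI·B = 2 × 1.602×10⁻¹⁹ × 2.23×10⁻⁶ × 3.95×10⁷ = 2.82×10⁻¹⁷ A²
I_n = √(2.82×10⁻¹⁷) = 5.31×10⁻⁹ A = 5.31 nA

5.31 nA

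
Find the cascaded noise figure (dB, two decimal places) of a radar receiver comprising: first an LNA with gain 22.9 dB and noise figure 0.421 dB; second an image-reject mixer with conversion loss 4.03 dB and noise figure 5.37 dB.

Convert to linear (a loss of L dB is a gain of −L dB): F_i = 10^(NF_i/10), G_i = 10^(G_i,dB/10)
  Stage 1: F_1 = 10^(0.421/10) = 1.102, G_1 = 10^(22.9/10) = 195.0
  Stage 2: F_2 = 10^(5.37/10) = 3.443, G_2 = 10^(−4.03/10) = 0.3954
Friis cascade:
  F = 1.102 + (3.443 − 1)/195.0 = 1.114
NF = 10 log₁₀(1.114) = 0.47 dB

0.47 dB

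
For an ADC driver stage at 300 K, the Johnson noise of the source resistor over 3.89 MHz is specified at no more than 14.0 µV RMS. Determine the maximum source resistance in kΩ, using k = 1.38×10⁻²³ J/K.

Johnson–Nyquist: V_n = √(4kTRB) ⇒ R = V_n² / (4kTB)
4kTB = 4 × 1.38×10⁻²³ × 300 × 3.89×10⁶ = 6.44×10⁻¹⁴
R = (1.40×10⁻⁵)² / 6.44×10⁻¹⁴ = 3.04×10³ Ω = 3.04 kΩ

3.04 kΩ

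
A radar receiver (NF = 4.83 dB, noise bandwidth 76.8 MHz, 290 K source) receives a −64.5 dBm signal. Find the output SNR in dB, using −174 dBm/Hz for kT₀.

Noise floor: N = −174 + 10 log₁₀(B) + NF
10 log₁₀(7.68×10⁷) = 78.85 dB
N = −174 + 78.85 + 4.83 = −90.32 dBm
SNR = P_sig − N = −64.5 − (−90.32) = 25.82 dB → 25.8 dB

25.8 dB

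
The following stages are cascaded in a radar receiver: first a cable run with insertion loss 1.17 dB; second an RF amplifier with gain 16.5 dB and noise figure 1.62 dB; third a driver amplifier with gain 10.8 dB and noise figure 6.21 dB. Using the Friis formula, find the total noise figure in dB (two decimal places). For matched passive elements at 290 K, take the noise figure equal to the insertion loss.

3.00 dB

Convert to linear (a loss of L dB is a gain of −L dB): F_i = 10^(NF_i/10), G_i = 10^(G_i,dB/10)
  Stage 1: F_1 = 10^(1.17/10) = 1.309, G_1 = 10^(−1.17/10) = 0.7638
  Stage 2: F_2 = 10^(1.62/10) = 1.452, G_2 = 10^(16.5/10) = 44.67
  Stage 3: F_3 = 10^(6.21/10) = 4.178, G_3 = 10^(10.8/10) = 12.02
Friis cascade:
  F = 1.309 + (1.452 − 1)/0.7638 + (4.178 − 1)/34.12 = 1.994
NF = 10 log₁₀(1.994) = 3.00 dB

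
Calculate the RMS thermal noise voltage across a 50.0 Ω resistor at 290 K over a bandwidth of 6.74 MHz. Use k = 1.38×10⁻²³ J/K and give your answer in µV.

2.32 µV

V_n = √(4kTRB)
4kTRB = 4 × 1.38×10⁻²³ × 290 × 5.00×10¹ × 6.74×10⁶ = 5.39×10⁻¹² V²
V_n = √(5.39×10⁻¹²) = 2.32×10⁻⁶ V = 2.32 µV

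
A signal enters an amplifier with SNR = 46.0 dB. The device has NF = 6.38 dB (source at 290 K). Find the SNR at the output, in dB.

39.62 dB

By definition F = SNR_in/SNR_out, so in dB: SNR_out = SNR_in − NF
SNR_out = 46.0 − 6.38 = 39.62 dB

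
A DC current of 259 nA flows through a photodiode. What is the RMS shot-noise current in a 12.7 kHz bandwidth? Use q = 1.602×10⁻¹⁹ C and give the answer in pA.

32.5 pA

I_n = √(2qI·B)
2qI·B = 2 × 1.602×10⁻¹⁹ × 2.59×10⁻⁷ × 1.27×10⁴ = 1.05×10⁻²¹ A²
I_n = √(1.05×10⁻²¹) = 3.25×10⁻¹¹ A = 32.5 pA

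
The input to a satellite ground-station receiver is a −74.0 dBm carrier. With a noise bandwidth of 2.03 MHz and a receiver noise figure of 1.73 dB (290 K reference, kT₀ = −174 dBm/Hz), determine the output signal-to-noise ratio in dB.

35.2 dB

Noise floor: N = −174 + 10 log₁₀(B) + NF
10 log₁₀(2.03×10⁶) = 63.07 dB
N = −174 + 63.07 + 1.73 = −109.20 dBm
SNR = P_sig − N = −74.0 − (−109.20) = 35.20 dB → 35.2 dB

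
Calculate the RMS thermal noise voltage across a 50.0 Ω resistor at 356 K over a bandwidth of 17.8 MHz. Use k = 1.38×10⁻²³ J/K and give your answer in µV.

V_n = √(4kTRB)
4kTRB = 4 × 1.38×10⁻²³ × 356 × 5.00×10¹ × 1.78×10⁷ = 1.75×10⁻¹¹ V²
V_n = √(1.75×10⁻¹¹) = 4.18×10⁻⁶ V = 4.18 µV

4.18 µV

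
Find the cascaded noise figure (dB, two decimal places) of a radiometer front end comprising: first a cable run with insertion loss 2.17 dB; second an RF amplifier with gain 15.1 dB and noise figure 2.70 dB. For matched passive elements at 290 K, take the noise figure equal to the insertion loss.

Convert to linear (a loss of L dB is a gain of −L dB): F_i = 10^(NF_i/10), G_i = 10^(G_i,dB/10)
  Stage 1: F_1 = 10^(2.17/10) = 1.648, G_1 = 10^(−2.17/10) = 0.6067
  Stage 2: F_2 = 10^(2.70/10) = 1.862, G_2 = 10^(15.1/10) = 32.36
Friis cascade:
  F = 1.648 + (1.862 − 1)/0.6067 = 3.069
NF = 10 log₁₀(3.069) = 4.87 dB

4.87 dB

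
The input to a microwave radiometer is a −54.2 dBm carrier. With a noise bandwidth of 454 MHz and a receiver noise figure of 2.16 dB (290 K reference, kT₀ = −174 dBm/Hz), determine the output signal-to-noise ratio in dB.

31.1 dB

Noise floor: N = −174 + 10 log₁₀(B) + NF
10 log₁₀(4.54×10⁸) = 86.57 dB
N = −174 + 86.57 + 2.16 = −85.27 dBm
SNR = P_sig − N = −54.2 − (−85.27) = 31.07 dB → 31.1 dB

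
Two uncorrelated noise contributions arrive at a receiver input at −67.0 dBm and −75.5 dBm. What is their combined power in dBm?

−66.4 dBm

Convert to linear, add, convert back:
P₁ = 2.00×10⁻¹⁰ W, P₂ = 2.82×10⁻¹¹ W
P_tot = 2.28×10⁻¹⁰ W → 10 log₁₀(P_tot / 10⁻³) = −66.4 dBm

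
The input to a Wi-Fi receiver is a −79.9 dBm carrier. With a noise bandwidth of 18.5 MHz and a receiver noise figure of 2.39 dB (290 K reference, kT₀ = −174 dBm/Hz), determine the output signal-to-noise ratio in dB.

19.0 dB

Noise floor: N = −174 + 10 log₁₀(B) + NF
10 log₁₀(1.85×10⁷) = 72.67 dB
N = −174 + 72.67 + 2.39 = −98.94 dBm
SNR = P_sig − N = −79.9 − (−98.94) = 19.04 dB → 19.0 dB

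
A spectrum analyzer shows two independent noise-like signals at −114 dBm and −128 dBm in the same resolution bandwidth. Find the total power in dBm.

Convert to linear, add, convert back:
P₁ = 3.98×10⁻¹⁵ W, P₂ = 1.58×10⁻¹⁶ W
P_tot = 4.14×10⁻¹⁵ W → 10 log₁₀(P_tot / 10⁻³) = −113.8 dBm

−113.8 dBm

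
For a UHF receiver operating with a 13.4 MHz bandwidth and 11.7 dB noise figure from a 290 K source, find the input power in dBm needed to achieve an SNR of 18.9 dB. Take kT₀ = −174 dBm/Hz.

Sensitivity = −174 + 10 log₁₀(B) + NF + SNR_min
= −174 + 71.27 + 11.7 + 18.9
= −72.13 dBm → −72.1 dBm

−72.1 dBm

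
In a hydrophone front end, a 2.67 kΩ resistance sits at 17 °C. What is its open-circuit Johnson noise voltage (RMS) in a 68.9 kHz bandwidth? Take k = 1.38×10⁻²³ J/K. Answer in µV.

1.72 µV

T = 17 °C + 273.15 = 290.15 K
V_n = √(4kTRB)
4kTRB = 4 × 1.38×10⁻²³ × 290.15 × 2.67×10³ × 6.89×10⁴ = 2.95×10⁻¹² V²
V_n = √(2.95×10⁻¹²) = 1.72×10⁻⁶ V = 1.72 µV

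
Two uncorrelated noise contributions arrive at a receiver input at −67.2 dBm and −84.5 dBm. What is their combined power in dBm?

Convert to linear, add, convert back:
P₁ = 1.91×10⁻¹⁰ W, P₂ = 3.55×10⁻¹² W
P_tot = 1.94×10⁻¹⁰ W → 10 log₁₀(P_tot / 10⁻³) = −67.1 dBm

−67.1 dBm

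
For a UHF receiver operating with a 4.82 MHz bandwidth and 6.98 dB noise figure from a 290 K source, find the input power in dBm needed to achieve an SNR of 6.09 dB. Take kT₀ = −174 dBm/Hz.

Sensitivity = −174 + 10 log₁₀(B) + NF + SNR_min
= −174 + 66.83 + 6.98 + 6.09
= −94.10 dBm → −94.1 dBm

−94.1 dBm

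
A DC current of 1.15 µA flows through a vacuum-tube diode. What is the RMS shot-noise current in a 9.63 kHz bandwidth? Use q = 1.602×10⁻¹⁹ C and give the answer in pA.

I_n = √(2qI·B)
2qI·B = 2 × 1.602×10⁻¹⁹ × 1.15×10⁻⁶ × 9.63×10³ = 3.55×10⁻²¹ A²
I_n = √(3.55×10⁻²¹) = 5.96×10⁻¹¹ A = 59.6 pA

59.6 pA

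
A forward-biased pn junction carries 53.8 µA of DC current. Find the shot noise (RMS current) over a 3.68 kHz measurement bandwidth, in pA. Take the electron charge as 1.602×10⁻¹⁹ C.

252 pA

I_n = √(2qI·B)
2qI·B = 2 × 1.602×10⁻¹⁹ × 5.38×10⁻⁵ × 3.68×10³ = 6.34×10⁻²⁰ A²
I_n = √(6.34×10⁻²⁰) = 2.52×10⁻¹⁰ A = 252 pA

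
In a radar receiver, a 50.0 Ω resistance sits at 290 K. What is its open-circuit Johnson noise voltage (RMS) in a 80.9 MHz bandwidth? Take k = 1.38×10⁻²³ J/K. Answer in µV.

8.05 µV

V_n = √(4kTRB)
4kTRB = 4 × 1.38×10⁻²³ × 290 × 5.00×10¹ × 8.09×10⁷ = 6.48×10⁻¹¹ V²
V_n = √(6.48×10⁻¹¹) = 8.05×10⁻⁶ V = 8.05 µV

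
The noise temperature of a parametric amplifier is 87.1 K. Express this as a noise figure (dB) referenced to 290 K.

F = 1 + T_e/T₀ = 1 + 87.1/290 = 1.30034
NF = 10 log₁₀(1.30034) = 1.14 dB

1.14 dB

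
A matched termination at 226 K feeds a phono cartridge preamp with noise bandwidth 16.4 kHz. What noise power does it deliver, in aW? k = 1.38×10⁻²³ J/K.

51.1 aW

P_n = kTB = 1.38×10⁻²³ × 226 × 1.64×10⁴ = 5.11×10⁻¹⁷ W = 51.1 aW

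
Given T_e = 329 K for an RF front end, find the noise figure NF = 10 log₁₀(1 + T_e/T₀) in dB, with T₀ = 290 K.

F = 1 + T_e/T₀ = 1 + 329/290 = 2.13448
NF = 10 log₁₀(2.13448) = 3.29 dB

3.29 dB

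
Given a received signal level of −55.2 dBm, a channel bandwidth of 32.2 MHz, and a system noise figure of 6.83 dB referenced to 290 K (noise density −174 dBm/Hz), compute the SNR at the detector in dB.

Noise floor: N = −174 + 10 log₁₀(B) + NF
10 log₁₀(3.22×10⁷) = 75.08 dB
N = −174 + 75.08 + 6.83 = −92.09 dBm
SNR = P_sig − N = −55.2 − (−92.09) = 36.89 dB → 36.9 dB

36.9 dB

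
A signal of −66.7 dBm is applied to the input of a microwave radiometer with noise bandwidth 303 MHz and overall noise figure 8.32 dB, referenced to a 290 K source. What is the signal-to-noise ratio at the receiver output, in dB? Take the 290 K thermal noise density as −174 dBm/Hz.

14.2 dB

Noise floor: N = −174 + 10 log₁₀(B) + NF
10 log₁₀(3.03×10⁸) = 84.81 dB
N = −174 + 84.81 + 8.32 = −80.87 dBm
SNR = P_sig − N = −66.7 − (−80.87) = 14.17 dB → 14.2 dB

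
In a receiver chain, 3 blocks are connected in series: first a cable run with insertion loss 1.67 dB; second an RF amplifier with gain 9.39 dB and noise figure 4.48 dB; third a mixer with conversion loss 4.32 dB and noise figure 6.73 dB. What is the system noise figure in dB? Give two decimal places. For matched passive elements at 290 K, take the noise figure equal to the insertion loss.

Convert to linear (a loss of L dB is a gain of −L dB): F_i = 10^(NF_i/10), G_i = 10^(G_i,dB/10)
  Stage 1: F_1 = 10^(1.67/10) = 1.469, G_1 = 10^(−1.67/10) = 0.6808
  Stage 2: F_2 = 10^(4.48/10) = 2.805, G_2 = 10^(9.39/10) = 8.690
  Stage 3: F_3 = 10^(6.73/10) = 4.710, G_3 = 10^(−4.32/10) = 0.3698
Friis cascade:
  F = 1.469 + (2.805 − 1)/0.6808 + (4.710 − 1)/5.916 = 4.748
NF = 10 log₁₀(4.748) = 6.77 dB

6.77 dB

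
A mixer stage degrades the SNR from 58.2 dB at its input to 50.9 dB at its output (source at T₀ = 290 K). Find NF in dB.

NF (dB) = SNR_in(dB) − SNR_out(dB) when the source is at T₀
NF = 58.2 − 50.9 = 7.3 dB

7.3 dB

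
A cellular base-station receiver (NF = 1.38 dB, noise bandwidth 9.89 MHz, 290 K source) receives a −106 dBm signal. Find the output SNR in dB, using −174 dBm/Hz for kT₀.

−3.3 dB

Noise floor: N = −174 + 10 log₁₀(B) + NF
10 log₁₀(9.89×10⁶) = 69.95 dB
N = −174 + 69.95 + 1.38 = −102.67 dBm
SNR = P_sig − N = −106 − (−102.67) = −3.33 dB → −3.3 dB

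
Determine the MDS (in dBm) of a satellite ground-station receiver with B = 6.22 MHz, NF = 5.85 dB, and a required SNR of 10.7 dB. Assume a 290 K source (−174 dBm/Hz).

−89.5 dBm

Sensitivity = −174 + 10 log₁₀(B) + NF + SNR_min
= −174 + 67.94 + 5.85 + 10.7
= −89.51 dBm → −89.5 dBm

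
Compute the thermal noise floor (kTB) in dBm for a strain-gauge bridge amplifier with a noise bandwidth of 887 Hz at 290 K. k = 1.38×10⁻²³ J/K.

P_n = kTB = 1.38×10⁻²³ × 290 × 8.87×10² = 3.55×10⁻¹⁸ W
In dBm: 10 log₁₀(3.55×10⁻¹⁸ / 10⁻³) = −144.5 dBm

−144.5 dBm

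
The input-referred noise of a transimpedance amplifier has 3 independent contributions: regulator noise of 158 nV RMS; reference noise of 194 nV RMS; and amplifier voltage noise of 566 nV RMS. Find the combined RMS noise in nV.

Uncorrelated sources add in power (mean-square): V_tot = √(ΣV_i²)
V_tot = √[(1.58×10⁻⁷)² + (1.94×10⁻⁷)² + (5.66×10⁻⁷)²] = 6.19×10⁻⁷ V = 619 nV

619 nV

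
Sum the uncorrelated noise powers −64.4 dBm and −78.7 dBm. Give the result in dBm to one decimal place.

Convert to linear, add, convert back:
P₁ = 3.63×10⁻¹⁰ W, P₂ = 1.35×10⁻¹¹ W
P_tot = 3.77×10⁻¹⁰ W → 10 log₁₀(P_tot / 10⁻³) = −64.2 dBm

−64.2 dBm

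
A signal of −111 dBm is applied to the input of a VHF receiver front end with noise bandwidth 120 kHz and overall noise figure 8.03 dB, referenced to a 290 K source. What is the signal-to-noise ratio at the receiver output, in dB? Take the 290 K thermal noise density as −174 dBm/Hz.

4.2 dB

Noise floor: N = −174 + 10 log₁₀(B) + NF
10 log₁₀(1.20×10⁵) = 50.79 dB
N = −174 + 50.79 + 8.03 = −115.18 dBm
SNR = P_sig − N = −111 − (−115.18) = 4.18 dB → 4.2 dB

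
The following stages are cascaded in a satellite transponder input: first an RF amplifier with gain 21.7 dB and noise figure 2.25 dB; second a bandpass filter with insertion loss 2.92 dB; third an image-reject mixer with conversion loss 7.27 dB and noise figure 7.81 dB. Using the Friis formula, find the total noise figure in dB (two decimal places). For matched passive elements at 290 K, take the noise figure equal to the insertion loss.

2.44 dB

Convert to linear (a loss of L dB is a gain of −L dB): F_i = 10^(NF_i/10), G_i = 10^(G_i,dB/10)
  Stage 1: F_1 = 10^(2.25/10) = 1.679, G_1 = 10^(21.7/10) = 147.9
  Stage 2: F_2 = 10^(2.92/10) = 1.959, G_2 = 10^(−2.92/10) = 0.5105
  Stage 3: F_3 = 10^(7.81/10) = 6.039, G_3 = 10^(−7.27/10) = 0.1875
Friis cascade:
  F = 1.679 + (1.959 − 1)/147.9 + (6.039 − 1)/75.51 = 1.752
NF = 10 log₁₀(1.752) = 2.44 dB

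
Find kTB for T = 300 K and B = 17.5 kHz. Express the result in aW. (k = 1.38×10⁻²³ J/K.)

P_n = kTB = 1.38×10⁻²³ × 300 × 1.75×10⁴ = 7.24×10⁻¹⁷ W = 72.4 aW

72.4 aW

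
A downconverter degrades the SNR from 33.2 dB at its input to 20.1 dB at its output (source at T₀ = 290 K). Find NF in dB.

NF (dB) = SNR_in(dB) − SNR_out(dB) when the source is at T₀
NF = 33.2 − 20.1 = 13.1 dB

13.1 dB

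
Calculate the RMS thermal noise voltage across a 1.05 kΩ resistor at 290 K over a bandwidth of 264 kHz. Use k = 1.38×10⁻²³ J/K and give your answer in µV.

V_n = √(4kTRB)
4kTRB = 4 × 1.38×10⁻²³ × 290 × 1.05×10³ × 2.64×10⁵ = 4.44×10⁻¹² V²
V_n = √(4.44×10⁻¹²) = 2.11×10⁻⁶ V = 2.11 µV

2.11 µV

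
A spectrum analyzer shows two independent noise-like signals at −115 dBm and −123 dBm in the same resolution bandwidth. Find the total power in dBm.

−114.4 dBm

Convert to linear, add, convert back:
P₁ = 3.16×10⁻¹⁵ W, P₂ = 5.01×10⁻¹⁶ W
P_tot = 3.66×10⁻¹⁵ W → 10 log₁₀(P_tot / 10⁻³) = −114.4 dBm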